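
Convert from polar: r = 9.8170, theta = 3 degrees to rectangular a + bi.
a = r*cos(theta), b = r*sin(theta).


a = 9.8170*cos(3°) = 9.8170*0.9986295 = 9.8035
b = 9.8170*sin(3°) = 9.8170*0.05234 = 0.5138

9.8035 + 0.5138i


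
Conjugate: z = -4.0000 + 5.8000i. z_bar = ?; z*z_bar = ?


z_bar = -4.0000 - 5.8000i
z*z_bar = (-4)^2 + 5.8^2 = 16 + 33.64 = 49.64

z_bar = -4.0000 - 5.8000i, z*z_bar = 49.64


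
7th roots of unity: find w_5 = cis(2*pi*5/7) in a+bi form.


Angle = 360*5/7 = 257.1429°
a = cos(257.1429°) = -0.2225
b = sin(257.1429°) = -0.9749

-0.2225 - 0.9749i


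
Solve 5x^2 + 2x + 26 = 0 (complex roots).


disc = 2^2 - 4*5*26 = 4 - 520 = -516
sqrt(|disc|) = sqrt(516) = 22.7156
Real part = -2/(2*5) = -0.2000
Imag part = 22.7156/(2*5) = 2.2716

-0.2000 ± 2.2716i


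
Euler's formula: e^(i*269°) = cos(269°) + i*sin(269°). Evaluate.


cos(269°) = -0.0175
sin(269°) = -0.9998

e^(i*269°) = -0.0175 - 0.9998i


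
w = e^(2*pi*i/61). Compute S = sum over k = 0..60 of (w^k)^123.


The roots are w_k = w^k with w = e^(2*pi*i/61), and (w^k)^123 = (w^123)^k.
So S = 1 + u + u^2 + ... + u^(60) with u = w^123.
123 = 2*61 + 1, so 123 is not a multiple of 61: u = (w^61)^2 * w^1 = w^1 ≠ 1 (w is a primitive 61th root), while u^61 = (w^61)^123 = 1.
Geometric series: S = (1 - u^61)/(1 - u) = (1 - 1)/(1 - u) = 0

S = 0


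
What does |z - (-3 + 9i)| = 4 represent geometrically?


|z - z0| = r is a circle with center z0 and radius r.
Center = (-3, 9), radius = 4

Circle with center (-3, 9) and radius 4


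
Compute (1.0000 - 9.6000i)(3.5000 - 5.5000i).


Real = 1*3.5 - (-9.6)*(-5.5) = 3.5 - 52.8 = -49.3
Imag = 1*(-5.5) + 3.5*(-9.6) = -5.5 - (33.6) = -39.1

-49.3000 - 39.1000i


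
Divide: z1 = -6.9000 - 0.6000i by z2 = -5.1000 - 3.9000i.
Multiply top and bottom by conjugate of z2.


Conjugate of z2 = -5.1000 + 3.9000i
Numerator: (-6.9000 - 0.6000i)(-5.1000 + 3.9000i) = 37.5300 - 23.8500i
Denominator: (-5.1)^2 + (-3.9)^2 = 41.22
Result = (37.5300 - 23.8500i)/41.22

0.9105 - 0.5786i


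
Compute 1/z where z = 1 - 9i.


|z|^2 = 1+81 = 82
1/z = (1 + 9i)/82

1/z = 0.0122 + 0.1098i


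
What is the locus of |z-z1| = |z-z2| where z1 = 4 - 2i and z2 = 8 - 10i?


Equal distances means the locus is the perpendicular bisector of z1 and z2.
Midpoint = ((4+8)/2, (-2+(-10))/2) = (6.0000, -6.0000)

Perpendicular bisector through (6.0000, -6.0000)


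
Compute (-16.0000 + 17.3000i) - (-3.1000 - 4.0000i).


Real: -16 + 3.1 = -12.9
Imag: 17.3 + 4 = 21.3

-12.9000 + 21.3000i


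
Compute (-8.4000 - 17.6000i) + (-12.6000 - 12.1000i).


Real: -8.4 - 12.6 = -21
Imag: -17.6 - 12.1 = -29.7

-21.0000 - 29.7000i


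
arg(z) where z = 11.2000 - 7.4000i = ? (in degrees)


Re = 11.2, Im = -7.4
arg = atan2(-7.4, 11.2) = -33.4533 degrees

arg(z) = -33.4533 degrees


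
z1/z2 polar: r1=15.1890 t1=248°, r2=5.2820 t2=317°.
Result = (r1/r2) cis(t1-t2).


r = 15.1890 / 5.2820 = 2.8756
theta = 248° - 317° = -69° = 291° (mod 360)

2.8756 cis(291°)


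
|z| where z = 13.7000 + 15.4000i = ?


|z| = sqrt(13.7^2 + 15.4^2) = sqrt(187.69 + 237.16) = sqrt(424.85) = 20.6119

|z| = 20.6119


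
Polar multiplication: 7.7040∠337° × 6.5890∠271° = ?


r = 7.7040 * 6.5890 = 50.7617
theta = 337° + 271° = 608° = 248° (mod 360)

50.7617 cis(248°)


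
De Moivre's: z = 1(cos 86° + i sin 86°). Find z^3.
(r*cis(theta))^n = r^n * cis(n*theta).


r^3 = 1^3 = 1
n*theta = 3*86° = 258° = 258° (mod 360)
a = 1*cos(258°) = -0.2079
b = 1*sin(258°) = -0.9781

1 cis(258°) = -0.2079 - 0.9781i


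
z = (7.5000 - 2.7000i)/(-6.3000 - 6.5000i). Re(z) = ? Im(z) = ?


Multiply by conjugate: (7.5000 - 2.7000i)(-6.3000 + 6.5000i) / ((-6.3)^2 + (-6.5)^2)
Numerator real = 7.5*(-6.3) - (2.7)*(-6.5) = -29.7
Numerator imag = -2.7*(-6.3) - 7.5*(-6.5) = 65.76
Denominator = 81.94
Re(z) = -29.7/81.94 = -0.3625
Im(z) = 65.76/81.94 = 0.8025

Re(z) = -0.3625, Im(z) = 0.8025


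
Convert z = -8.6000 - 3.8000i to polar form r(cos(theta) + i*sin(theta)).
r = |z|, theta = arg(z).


r = sqrt(73.96+14.44) = sqrt(88.4) = 9.4021
theta = atan2(-3.8, -8.6) = -156.1613 degrees

r = 9.4021, theta = -156.1613 degrees


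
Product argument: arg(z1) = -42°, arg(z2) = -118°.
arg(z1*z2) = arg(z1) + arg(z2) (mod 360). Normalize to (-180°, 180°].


arg(z1*z2) = -42° - 118° = -160°
Normalized to (-180°, 180°]: -160°

-160°


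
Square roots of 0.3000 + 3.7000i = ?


|z| = sqrt(0.09+13.69) = 3.7121
sqrt((|z|+a)/2) = sqrt((3.7121+0.3)/2) = sqrt(2.0061) = 1.4164
sqrt((|z|-a)/2) = sqrt((3.7121-0.3)/2) = sqrt(1.7061) = 1.3062

±(1.4164 + 1.3062i) i.e. 1.4164 + 1.3062i and -1.4164 - 1.3062i


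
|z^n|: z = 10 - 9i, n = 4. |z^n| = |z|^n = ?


|z| = sqrt(100+81) = sqrt(181) = 13.4536
|z^4| = |z|^4 = (sqrt(181))^4 = 181^2 = 32761

|z^4| = 32761


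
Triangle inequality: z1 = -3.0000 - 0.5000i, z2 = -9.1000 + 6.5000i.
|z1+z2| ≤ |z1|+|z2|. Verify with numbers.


|z1| = sqrt((-3)^2 + (-0.5)^2) = sqrt(9.25) = 3.0414
|z2| = sqrt((-9.1)^2 + 6.5^2) = sqrt(125.06) = 11.1830
z1+z2 = -12.1000 + 6.0000i
|z1+z2| = sqrt(182.41) = 13.5059
|z1|+|z2| = 3.0414 + 11.1830 = 14.2244

|z1+z2| = 13.5059 ≤ |z1|+|z2| = 14.2244 (verified)


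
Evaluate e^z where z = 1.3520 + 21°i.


e^1.3520 = 3.8651
cos(21°) = 0.93358
sin(21°) = 0.35837
Real = 3.8651*0.93358 = 3.6084
Imag = 3.8651*0.35837 = 1.3851

3.6084 + 1.3851i


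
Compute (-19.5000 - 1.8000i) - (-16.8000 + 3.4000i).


Real: -19.5 + 16.8 = -2.7
Imag: -1.8 - 3.4 = -5.2

-2.7000 - 5.2000i


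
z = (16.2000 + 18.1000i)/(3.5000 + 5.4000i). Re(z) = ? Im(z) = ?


Multiply by conjugate: (16.2000 + 18.1000i)(3.5000 - 5.4000i) / (3.5^2 + 5.4^2)
Numerator real = 16.2*3.5 + 18.1*5.4 = 154.44
Numerator imag = 18.1*3.5 - 16.2*5.4 = -24.13
Denominator = 41.41
Re(z) = 154.44/41.41 = 3.7295
Im(z) = -24.13/41.41 = -0.5827

Re(z) = 3.7295, Im(z) = -0.5827


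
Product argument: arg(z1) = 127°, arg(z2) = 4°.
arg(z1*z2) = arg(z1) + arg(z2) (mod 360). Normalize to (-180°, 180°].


arg(z1*z2) = 127° + 4° = 131°
Normalized to (-180°, 180°]: 131°

131°


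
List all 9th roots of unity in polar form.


The 9th roots of unity are cis(360k/9°) for k=0..8
Angle step = 360/9 = 40°
Primitive root: cis(40°)
Primitive root = 0.7660 + 0.6428i

9 roots at angles: 0°, 40°, 80°, 120°, 160°, 200°, 240°, 280°, 320°


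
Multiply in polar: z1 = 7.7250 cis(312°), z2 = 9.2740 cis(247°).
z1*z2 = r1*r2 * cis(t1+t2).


r = 7.7250 * 9.2740 = 71.6416
theta = 312° + 247° = 559° = 199° (mod 360)

71.6416 cis(199°)


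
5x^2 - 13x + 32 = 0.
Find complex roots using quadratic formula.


disc = (-13)^2 - 4*5*32 = 169 - 640 = -471
sqrt(|disc|) = sqrt(471) = 21.7025
Real part = 13/(2*5) = 1.3000
Imag part = 21.7025/(2*5) = 2.1703

1.3000 ± 2.1703i


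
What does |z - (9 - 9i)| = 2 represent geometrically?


|z - z0| = r is a circle with center z0 and radius r.
Center = (9, -9), radius = 2

Circle with center (9, -9) and radius 2


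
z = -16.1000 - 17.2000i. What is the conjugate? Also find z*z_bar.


z_bar = -16.1000 + 17.2000i
z*z_bar = (-16.1)^2 + (-17.2)^2 = 259.21 + 295.84 = 555.05

z_bar = -16.1000 + 17.2000i, z*z_bar = 555.05


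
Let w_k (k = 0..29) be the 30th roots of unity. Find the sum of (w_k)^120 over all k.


The roots are w_k = w^k with w = e^(2*pi*i/30), and (w^k)^120 = (w^120)^k.
So S = 1 + u + u^2 + ... + u^(29) with u = w^120.
120 = 4*30 + 0, so 120 is a multiple of 30 and u = (w^30)^4 = 1.
Every one of the 30 terms equals 1: S = 30

S = 30


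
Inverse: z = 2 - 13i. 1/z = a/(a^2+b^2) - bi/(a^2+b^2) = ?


|z|^2 = 4+169 = 173
1/z = (2 + 13i)/173

1/z = 0.0116 + 0.0751i


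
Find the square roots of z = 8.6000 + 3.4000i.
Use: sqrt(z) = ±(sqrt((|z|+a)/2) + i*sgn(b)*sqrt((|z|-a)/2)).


|z| = sqrt(73.96+11.56) = 9.2477
sqrt((|z|+a)/2) = sqrt((9.2477+8.6)/2) = sqrt(8.9239) = 2.9873
sqrt((|z|-a)/2) = sqrt((9.2477-8.6)/2) = sqrt(0.3239) = 0.5691

±(2.9873 + 0.5691i) i.e. 2.9873 + 0.5691i and -2.9873 - 0.5691i


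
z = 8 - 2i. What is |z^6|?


|z| = sqrt(64+4) = sqrt(68) = 8.2462
|z^6| = |z|^6 = (sqrt(68))^6 = 68^3 = 314432

|z^6| = 314432


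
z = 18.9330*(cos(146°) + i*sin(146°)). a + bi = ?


a = 18.9330*cos(146°) = 18.9330*(-0.82904) = -15.6962
b = 18.9330*sin(146°) = 18.9330*0.559193 = 10.5872

-15.6962 + 10.5872i


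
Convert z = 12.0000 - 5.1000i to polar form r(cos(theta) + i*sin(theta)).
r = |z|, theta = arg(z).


r = sqrt(144+26.01) = sqrt(170.01) = 13.0388
theta = atan2(-5.1, 12) = -23.0255 degrees

r = 13.0388, theta = -23.0255 degrees


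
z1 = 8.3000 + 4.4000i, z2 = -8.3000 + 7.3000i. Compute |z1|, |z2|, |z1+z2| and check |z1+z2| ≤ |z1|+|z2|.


|z1| = sqrt(8.3^2 + 4.4^2) = sqrt(88.25) = 9.3941
|z2| = sqrt((-8.3)^2 + 7.3^2) = sqrt(122.18) = 11.0535
z1+z2 = 11.7000i
|z1+z2| = sqrt(136.89) = 11.7000
|z1|+|z2| = 9.3941 + 11.0535 = 20.4476

|z1+z2| = 11.7000 ≤ |z1|+|z2| = 20.4476 (verified)


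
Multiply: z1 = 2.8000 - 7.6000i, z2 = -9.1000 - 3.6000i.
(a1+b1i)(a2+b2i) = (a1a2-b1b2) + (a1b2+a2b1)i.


Real = 2.8*(-9.1) - (-7.6)*(-3.6) = -25.48 - 27.36 = -52.84
Imag = 2.8*(-3.6) - (9.1)*(-7.6) = -10.08 + 69.16 = 59.08

-52.8400 + 59.0800i


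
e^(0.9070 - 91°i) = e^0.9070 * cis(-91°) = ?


e^0.9070 = 2.4769
cos(-91°) = -0.01745
sin(-91°) = -0.99985
Real = 2.4769*(-0.01745) = -0.0432
Imag = 2.4769*(-0.99985) = -2.4765

-0.0432 - 2.4765i


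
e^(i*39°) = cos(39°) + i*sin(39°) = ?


cos(39°) = 0.7771
sin(39°) = 0.6293

e^(i*39°) = 0.7771 + 0.6293i


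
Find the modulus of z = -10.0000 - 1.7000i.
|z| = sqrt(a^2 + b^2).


|z| = sqrt((-10)^2 + (-1.7)^2) = sqrt(100 + 2.89) = sqrt(102.89) = 10.1435

|z| = 10.1435


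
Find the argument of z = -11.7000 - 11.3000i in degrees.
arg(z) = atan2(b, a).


Re = -11.7, Im = -11.3
arg = atan2(-11.3, -11.7) = -135.9963 degrees

arg(z) = -135.9963 degrees


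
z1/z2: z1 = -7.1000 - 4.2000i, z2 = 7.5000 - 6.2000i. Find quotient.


Conjugate of z2 = 7.5000 + 6.2000i
Numerator: (-7.1000 - 4.2000i)(7.5000 + 6.2000i) = -27.2100 - 75.5200i
Denominator: 7.5^2 + (-6.2)^2 = 94.69
Result = (-27.2100 - 75.5200i)/94.69

-0.2874 - 0.7975i


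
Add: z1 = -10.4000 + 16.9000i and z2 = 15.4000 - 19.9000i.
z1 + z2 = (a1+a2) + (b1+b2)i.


Real: -10.4 + 15.4 = 5
Imag: 16.9 - 19.9 = -3

5.0000 - 3.0000i


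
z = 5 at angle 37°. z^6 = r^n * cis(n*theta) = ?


r^6 = 5^6 = 15625
n*theta = 6*37° = 222° = 222° (mod 360)
a = 15625*cos(222°) = -11611.6379
b = 15625*sin(222°) = -10455.1657

15625 cis(222°) = -11611.6379 - 10455.1657i


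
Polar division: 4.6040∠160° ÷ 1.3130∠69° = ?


r = 4.6040 / 1.3130 = 3.5065
theta = 160° - 69° = 91° = 91° (mod 360)

3.5065 cis(91°)


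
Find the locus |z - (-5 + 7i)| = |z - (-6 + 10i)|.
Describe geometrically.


Equal distances means the locus is the perpendicular bisector of z1 and z2.
Midpoint = ((-5+(-6))/2, (7+10)/2) = (-5.5000, 8.5000)

Perpendicular bisector through (-5.5000, 8.5000)


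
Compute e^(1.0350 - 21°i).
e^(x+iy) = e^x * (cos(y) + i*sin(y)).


e^1.0350 = 2.8151
cos(-21°) = 0.93358
sin(-21°) = -0.35837
Real = 2.8151*0.93358 = 2.6281
Imag = 2.8151*(-0.35837) = -1.0088

2.6281 - 1.0088i


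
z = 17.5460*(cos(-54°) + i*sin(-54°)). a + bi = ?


a = 17.5460*cos(-54°) = 17.5460*0.587785 = 10.3133
b = 17.5460*sin(-54°) = 17.5460*(-0.809017) = -14.1950

10.3133 - 14.1950i


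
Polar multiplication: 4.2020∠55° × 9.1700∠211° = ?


r = 4.2020 * 9.1700 = 38.5323
theta = 55° + 211° = 266° = 266° (mod 360)

38.5323 cis(266°)


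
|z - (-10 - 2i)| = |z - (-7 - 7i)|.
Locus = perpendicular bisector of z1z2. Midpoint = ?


Equal distances means the locus is the perpendicular bisector of z1 and z2.
Midpoint = ((-10+(-7))/2, (-2+(-7))/2) = (-8.5000, -4.5000)

Perpendicular bisector through (-8.5000, -4.5000)


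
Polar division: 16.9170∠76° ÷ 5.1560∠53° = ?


r = 16.9170 / 5.1560 = 3.2810
theta = 76° - 53° = 23° = 23° (mod 360)

3.2810 cis(23°)


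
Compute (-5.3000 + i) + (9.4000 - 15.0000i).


Real: -5.3 + 9.4 = 4.1
Imag: 1 - 15 = -14

4.1000 - 14.0000i


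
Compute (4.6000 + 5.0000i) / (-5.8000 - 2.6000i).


Conjugate of z2 = -5.8000 + 2.6000i
Numerator: (4.6000 + 5.0000i)(-5.8000 + 2.6000i) = -39.6800 - 17.0400i
Denominator: (-5.8)^2 + (-2.6)^2 = 40.4
Result = (-39.6800 - 17.0400i)/40.4

-0.9822 - 0.4218i


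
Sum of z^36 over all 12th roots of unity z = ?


The roots are w_k = w^k with w = e^(2*pi*i/12), and (w^k)^36 = (w^36)^k.
So S = 1 + u + u^2 + ... + u^(11) with u = w^36.
36 = 3*12 + 0, so 36 is a multiple of 12 and u = (w^12)^3 = 1.
Every one of the 12 terms equals 1: S = 12

S = 12


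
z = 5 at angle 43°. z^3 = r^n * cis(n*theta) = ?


r^3 = 5^3 = 125
n*theta = 3*43° = 129° = 129° (mod 360)
a = 125*cos(129°) = -78.6650
b = 125*sin(129°) = 97.1432

125 cis(129°) = -78.6650 + 97.1432i


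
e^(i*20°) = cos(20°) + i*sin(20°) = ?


cos(20°) = 0.9397
sin(20°) = 0.3420

e^(i*20°) = 0.9397 + 0.3420i


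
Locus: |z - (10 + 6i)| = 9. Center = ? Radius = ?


|z - z0| = r is a circle with center z0 and radius r.
Center = (10, 6), radius = 9

Circle with center (10, 6) and radius 9


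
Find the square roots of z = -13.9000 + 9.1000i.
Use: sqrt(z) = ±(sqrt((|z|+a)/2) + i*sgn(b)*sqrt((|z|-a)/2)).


|z| = sqrt(193.21+82.81) = 16.6138
sqrt((|z|+a)/2) = sqrt((16.6138+(-13.9))/2) = sqrt(1.3569) = 1.1649
sqrt((|z|-a)/2) = sqrt((16.6138-(-13.9))/2) = sqrt(15.2569) = 3.9060

±(1.1649 + 3.9060i) i.e. 1.1649 + 3.9060i and -1.1649 - 3.9060i


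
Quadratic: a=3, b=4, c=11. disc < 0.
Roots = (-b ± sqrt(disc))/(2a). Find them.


disc = 4^2 - 4*3*11 = 16 - 132 = -116
sqrt(|disc|) = sqrt(116) = 10.7703
Real part = -4/(2*3) = -0.6667
Imag part = 10.7703/(2*3) = 1.7951

-0.6667 ± 1.7951i


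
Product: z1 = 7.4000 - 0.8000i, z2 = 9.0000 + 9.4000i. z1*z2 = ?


Real = 7.4*9 - (-0.8)*9.4 = 66.6 - (-7.52) = 74.12
Imag = 7.4*9.4 + 9*(-0.8) = 69.56 - (7.2) = 62.36

74.1200 + 62.3600i


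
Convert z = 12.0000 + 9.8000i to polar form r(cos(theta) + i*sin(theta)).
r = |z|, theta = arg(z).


r = sqrt(144+96.04) = sqrt(240.04) = 15.4932
theta = atan2(9.8, 12) = 39.2374 degrees

r = 15.4932, theta = 39.2374 degrees


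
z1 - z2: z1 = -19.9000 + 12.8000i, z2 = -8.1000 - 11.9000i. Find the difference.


Real: -19.9 + 8.1 = -11.8
Imag: 12.8 + 11.9 = 24.7

-11.8000 + 24.7000i


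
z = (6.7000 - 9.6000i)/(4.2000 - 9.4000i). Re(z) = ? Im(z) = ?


Multiply by conjugate: (6.7000 - 9.6000i)(4.2000 + 9.4000i) / (4.2^2 + (-9.4)^2)
Numerator real = 6.7*4.2 - (9.6)*(-9.4) = 118.38
Numerator imag = -9.6*4.2 - 6.7*(-9.4) = 22.66
Denominator = 106
Re(z) = 118.38/106 = 1.1168
Im(z) = 22.66/106 = 0.2138

Re(z) = 1.1168, Im(z) = 0.2138


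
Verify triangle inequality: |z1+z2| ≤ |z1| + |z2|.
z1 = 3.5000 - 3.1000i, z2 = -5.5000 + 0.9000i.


|z1| = sqrt(3.5^2 + (-3.1)^2) = sqrt(21.86) = 4.6755
|z2| = sqrt((-5.5)^2 + 0.9^2) = sqrt(31.06) = 5.5731
z1+z2 = -2.0000 - 2.2000i
|z1+z2| = sqrt(8.84) = 2.9732
|z1|+|z2| = 4.6755 + 5.5731 = 10.2486

|z1+z2| = 2.9732 ≤ |z1|+|z2| = 10.2486 (verified)


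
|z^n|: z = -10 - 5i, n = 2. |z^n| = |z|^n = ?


|z| = sqrt(100+25) = sqrt(125) = 11.1803
|z^2| = |z|^2 = (sqrt(125))^2 = 125

|z^2| = 125


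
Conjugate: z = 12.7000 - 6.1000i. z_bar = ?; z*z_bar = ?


z_bar = 12.7000 + 6.1000i
z*z_bar = 12.7^2 + (-6.1)^2 = 161.29 + 37.21 = 198.5

z_bar = 12.7000 + 6.1000i, z*z_bar = 198.5


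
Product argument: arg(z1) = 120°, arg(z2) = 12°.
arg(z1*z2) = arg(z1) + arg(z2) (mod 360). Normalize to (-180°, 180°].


arg(z1*z2) = 120° + 12° = 132°
Normalized to (-180°, 180°]: 132°

132°


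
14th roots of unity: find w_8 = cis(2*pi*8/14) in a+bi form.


Angle = 360*8/14 = 205.7143°
a = cos(205.7143°) = -0.9010
b = sin(205.7143°) = -0.4339

-0.9010 - 0.4339i


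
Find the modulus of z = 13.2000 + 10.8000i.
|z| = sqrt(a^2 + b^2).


|z| = sqrt(13.2^2 + 10.8^2) = sqrt(174.24 + 116.64) = sqrt(290.88) = 17.0552

|z| = 17.0552


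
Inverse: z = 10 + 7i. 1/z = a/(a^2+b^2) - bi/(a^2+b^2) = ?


|z|^2 = 100+49 = 149
1/z = (10 - 7i)/149

1/z = 0.0671 - 0.0470i


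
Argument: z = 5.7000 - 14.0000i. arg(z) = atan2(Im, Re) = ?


Re = 5.7, Im = -14
arg = atan2(-14, 5.7) = -67.8467 degrees

arg(z) = -67.8467 degrees


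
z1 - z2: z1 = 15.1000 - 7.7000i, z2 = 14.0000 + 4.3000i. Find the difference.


Real: 15.1 - 14 = 1.1
Imag: -7.7 - 4.3 = -12

1.1000 - 12.0000i


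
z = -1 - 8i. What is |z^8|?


|z| = sqrt(1+64) = sqrt(65) = 8.0623
|z^8| = |z|^8 = (sqrt(65))^8 = 65^4 = 17850625

|z^8| = 17850625


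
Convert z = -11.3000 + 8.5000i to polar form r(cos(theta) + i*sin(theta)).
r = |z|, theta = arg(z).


r = sqrt(127.69+72.25) = sqrt(199.94) = 14.1400
theta = atan2(8.5, -11.3) = 143.0491 degrees

r = 14.1400, theta = 143.0491 degrees


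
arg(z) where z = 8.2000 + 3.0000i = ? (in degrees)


Re = 8.2, Im = 3
arg = atan2(3, 8.2) = 20.0952 degrees

arg(z) = 20.0952 degrees


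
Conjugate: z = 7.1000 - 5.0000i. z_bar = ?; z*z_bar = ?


z_bar = 7.1000 + 5.0000i
z*z_bar = 7.1^2 + (-5)^2 = 50.41 + 25 = 75.41

z_bar = 7.1000 + 5.0000i, z*z_bar = 75.41


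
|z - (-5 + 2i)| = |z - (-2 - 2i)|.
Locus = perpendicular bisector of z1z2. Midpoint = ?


Equal distances means the locus is the perpendicular bisector of z1 and z2.
Midpoint = ((-5+(-2))/2, (2+(-2))/2) = (-3.5000, 0)

Perpendicular bisector through (-3.5000, 0)


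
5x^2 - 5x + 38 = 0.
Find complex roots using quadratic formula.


disc = (-5)^2 - 4*5*38 = 25 - 760 = -735
sqrt(|disc|) = sqrt(735) = 27.1109
Real part = 5/(2*5) = 0.5000
Imag part = 27.1109/(2*5) = 2.7111

0.5000 ± 2.7111i


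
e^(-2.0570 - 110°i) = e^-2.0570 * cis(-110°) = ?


e^-2.0570 = 0.1278
cos(-110°) = -0.342
sin(-110°) = -0.9397
Real = 0.1278*(-0.342) = -0.0437
Imag = 0.1278*(-0.9397) = -0.1201

-0.0437 - 0.1201i


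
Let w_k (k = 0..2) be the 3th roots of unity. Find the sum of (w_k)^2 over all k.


The roots are w_k = w^k with w = e^(2*pi*i/3), and (w^k)^2 = (w^2)^k.
So S = 1 + u + u^2 + ... + u^(2) with u = w^2.
2 = 0*3 + 2, so 2 is not a multiple of 3: u = w^2 ≠ 1 (w is a primitive 3th root), while u^3 = (w^3)^2 = 1.
Geometric series: S = (1 - u^3)/(1 - u) = (1 - 1)/(1 - u) = 0

S = 0


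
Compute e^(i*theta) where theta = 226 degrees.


cos(226°) = -0.6947
sin(226°) = -0.7193

e^(i*226°) = -0.6947 - 0.7193i


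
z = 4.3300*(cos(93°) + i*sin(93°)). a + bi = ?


a = 4.3300*cos(93°) = 4.3300*(-0.05234) = -0.2266
b = 4.3300*sin(93°) = 4.3300*0.99863 = 4.3241

-0.2266 + 4.3241i


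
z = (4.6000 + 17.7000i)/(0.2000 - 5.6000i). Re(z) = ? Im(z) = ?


Multiply by conjugate: (4.6000 + 17.7000i)(0.2000 + 5.6000i) / (0.2^2 + (-5.6)^2)
Numerator real = 4.6*0.2 + 17.7*(-5.6) = -98.2
Numerator imag = 17.7*0.2 - 4.6*(-5.6) = 29.3
Denominator = 31.4
Re(z) = -98.2/31.4 = -3.1274
Im(z) = 29.3/31.4 = 0.9331

Re(z) = -3.1274, Im(z) = 0.9331


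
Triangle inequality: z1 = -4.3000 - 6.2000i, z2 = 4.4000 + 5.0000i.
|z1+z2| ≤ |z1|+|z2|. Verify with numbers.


|z1| = sqrt((-4.3)^2 + (-6.2)^2) = sqrt(56.93) = 7.5452
|z2| = sqrt(4.4^2 + 5^2) = sqrt(44.36) = 6.6603
z1+z2 = 0.1000 - 1.2000i
|z1+z2| = sqrt(1.45) = 1.2042
|z1|+|z2| = 7.5452 + 6.6603 = 14.2055

|z1+z2| = 1.2042 ≤ |z1|+|z2| = 14.2055 (verified)


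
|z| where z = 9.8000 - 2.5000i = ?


|z| = sqrt(9.8^2 + (-2.5)^2) = sqrt(96.04 + 6.25) = sqrt(102.29) = 10.1139

|z| = 10.1139


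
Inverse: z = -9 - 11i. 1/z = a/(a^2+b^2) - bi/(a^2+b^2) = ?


|z|^2 = 81+121 = 202
1/z = (-9 + 11i)/202

1/z = -0.0446 + 0.0545i


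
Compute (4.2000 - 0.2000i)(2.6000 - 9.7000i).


Real = 4.2*2.6 - (-0.2)*(-9.7) = 10.92 - 1.94 = 8.98
Imag = 4.2*(-9.7) + 2.6*(-0.2) = -40.74 - (0.52) = -41.26

8.9800 - 41.2600i


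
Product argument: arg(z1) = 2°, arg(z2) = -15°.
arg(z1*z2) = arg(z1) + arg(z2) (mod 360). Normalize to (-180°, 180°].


arg(z1*z2) = 2° - 15° = -13°
Normalized to (-180°, 180°]: -13°

-13°


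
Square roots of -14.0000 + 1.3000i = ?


|z| = sqrt(196+1.69) = 14.0602
sqrt((|z|+a)/2) = sqrt((14.0602+(-14))/2) = sqrt(0.0301) = 0.1735
sqrt((|z|-a)/2) = sqrt((14.0602-(-14))/2) = sqrt(14.0301) = 3.7457

±(0.1735 + 3.7457i) i.e. 0.1735 + 3.7457i and -0.1735 - 3.7457i


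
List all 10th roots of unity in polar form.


The 10th roots of unity are cis(360k/10°) for k=0..9
Angle step = 360/10 = 36°
Primitive root: cis(36°)
Primitive root = 0.8090 + 0.5878i

10 roots at angles: 0°, 36°, 72°, 108°, 144°, 180°, 216°, 252°, 288°, 324°


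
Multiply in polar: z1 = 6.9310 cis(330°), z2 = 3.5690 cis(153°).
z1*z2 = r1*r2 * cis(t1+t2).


r = 6.9310 * 3.5690 = 24.7367
theta = 330° + 153° = 483° = 123° (mod 360)

24.7367 cis(123°)


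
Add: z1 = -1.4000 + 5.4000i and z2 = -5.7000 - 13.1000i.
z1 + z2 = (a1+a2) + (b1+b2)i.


Real: -1.4 - 5.7 = -7.1
Imag: 5.4 - 13.1 = -7.7

-7.1000 - 7.7000i


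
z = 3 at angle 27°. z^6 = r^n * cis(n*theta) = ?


r^6 = 3^6 = 729
n*theta = 6*27° = 162° = 162° (mod 360)
a = 729*cos(162°) = -693.3202
b = 729*sin(162°) = 225.2734

729 cis(162°) = -693.3202 + 225.2734i


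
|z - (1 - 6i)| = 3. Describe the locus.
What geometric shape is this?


|z - z0| = r is a circle with center z0 and radius r.
Center = (1, -6), radius = 3

Circle with center (1, -6) and radius 3


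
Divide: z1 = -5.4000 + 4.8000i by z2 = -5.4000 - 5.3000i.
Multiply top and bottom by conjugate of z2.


Conjugate of z2 = -5.4000 + 5.3000i
Numerator: (-5.4000 + 4.8000i)(-5.4000 + 5.3000i) = 3.7200 - 54.5400i
Denominator: (-5.4)^2 + (-5.3)^2 = 57.25
Result = (3.7200 - 54.5400i)/57.25

0.0650 - 0.9527i


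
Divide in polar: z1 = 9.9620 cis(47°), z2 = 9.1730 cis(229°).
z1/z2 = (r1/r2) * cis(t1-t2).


r = 9.9620 / 9.1730 = 1.0860
theta = 47° - 229° = -182° = 178° (mod 360)

1.0860 cis(178°)


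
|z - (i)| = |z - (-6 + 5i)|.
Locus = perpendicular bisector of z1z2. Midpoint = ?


Equal distances means the locus is the perpendicular bisector of z1 and z2.
Midpoint = ((0+(-6))/2, (1+5)/2) = (-3.0000, 3.0000)

Perpendicular bisector through (-3.0000, 3.0000)


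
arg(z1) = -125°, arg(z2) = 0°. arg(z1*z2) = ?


arg(z1*z2) = -125° + 0° = -125°
Normalized to (-180°, 180°]: -125°

-125°


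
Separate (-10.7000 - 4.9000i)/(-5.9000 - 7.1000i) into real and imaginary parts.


Multiply by conjugate: (-10.7000 - 4.9000i)(-5.9000 + 7.1000i) / ((-5.9)^2 + (-7.1)^2)
Numerator real = -10.7*(-5.9) - (4.9)*(-7.1) = 97.92
Numerator imag = -4.9*(-5.9) - (-10.7)*(-7.1) = -47.06
Denominator = 85.22
Re(z) = 97.92/85.22 = 1.1490
Im(z) = -47.06/85.22 = -0.5522

Re(z) = 1.1490, Im(z) = -0.5522


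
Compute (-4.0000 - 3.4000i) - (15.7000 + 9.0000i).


Real: -4 - 15.7 = -19.7
Imag: -3.4 - 9 = -12.4

-19.7000 - 12.4000i


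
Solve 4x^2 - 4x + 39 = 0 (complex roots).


disc = (-4)^2 - 4*4*39 = 16 - 624 = -608
sqrt(|disc|) = sqrt(608) = 24.6577
Real part = 4/(2*4) = 0.5000
Imag part = 24.6577/(2*4) = 3.0822

0.5000 ± 3.0822i


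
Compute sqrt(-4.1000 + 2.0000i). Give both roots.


|z| = sqrt(16.81+4) = 4.5618
sqrt((|z|+a)/2) = sqrt((4.5618+(-4.1))/2) = sqrt(0.2309) = 0.4805
sqrt((|z|-a)/2) = sqrt((4.5618-(-4.1))/2) = sqrt(4.3309) = 2.0811

±(0.4805 + 2.0811i) i.e. 0.4805 + 2.0811i and -0.4805 - 2.0811i


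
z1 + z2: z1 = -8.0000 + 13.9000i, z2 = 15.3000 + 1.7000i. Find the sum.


Real: -8 + 15.3 = 7.3
Imag: 13.9 + 1.7 = 15.6

7.3000 + 15.6000i


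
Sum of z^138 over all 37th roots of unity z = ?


The roots are w_k = w^k with w = e^(2*pi*i/37), and (w^k)^138 = (w^138)^k.
So S = 1 + u + u^2 + ... + u^(36) with u = w^138.
138 = 3*37 + 27, so 138 is not a multiple of 37: u = (w^37)^3 * w^27 = w^27 ≠ 1 (w is a primitive 37th root), while u^37 = (w^37)^138 = 1.
Geometric series: S = (1 - u^37)/(1 - u) = (1 - 1)/(1 - u) = 0

S = 0


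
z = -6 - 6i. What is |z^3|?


|z| = sqrt(36+36) = sqrt(72) = 8.4853
|z^3| = |z|^3 = (sqrt(72))^3 = 72*sqrt(72)

|z^3| = 72*sqrt(72) ≈ 610.9403


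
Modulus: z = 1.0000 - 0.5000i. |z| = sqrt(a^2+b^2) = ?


|z| = sqrt(1^2 + (-0.5)^2) = sqrt(1 + 0.25) = sqrt(1.25) = 1.1180

|z| = 1.1180


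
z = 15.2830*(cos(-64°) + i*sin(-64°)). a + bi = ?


a = 15.2830*cos(-64°) = 15.2830*0.43837 = 6.6996
b = 15.2830*sin(-64°) = 15.2830*(-0.898794) = -13.7363

6.6996 - 13.7363i


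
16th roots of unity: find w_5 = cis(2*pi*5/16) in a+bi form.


Angle = 360*5/16 = 112.5°
a = cos(112.5°) = -0.3827
b = sin(112.5°) = 0.9239

-0.3827 + 0.9239i


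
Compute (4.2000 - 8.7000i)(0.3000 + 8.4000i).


Real = 4.2*0.3 - (-8.7)*8.4 = 1.26 - (-73.08) = 74.34
Imag = 4.2*8.4 + 0.3*(-8.7) = 35.28 - (2.61) = 32.67

74.3400 + 32.6700i


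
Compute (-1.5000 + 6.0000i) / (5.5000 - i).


Conjugate of z2 = 5.5000 + i
Numerator: (-1.5000 + 6.0000i)(5.5000 + i) = -14.2500 + 31.5000i
Denominator: 5.5^2 + (-1)^2 = 31.25
Result = (-14.2500 + 31.5000i)/31.25

-0.4560 + 1.0080i


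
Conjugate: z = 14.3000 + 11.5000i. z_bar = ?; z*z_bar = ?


z_bar = 14.3000 - 11.5000i
z*z_bar = 14.3^2 + 11.5^2 = 204.49 + 132.25 = 336.74

z_bar = 14.3000 - 11.5000i, z*z_bar = 336.74


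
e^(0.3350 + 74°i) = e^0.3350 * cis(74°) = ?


e^0.3350 = 1.3979
cos(74°) = 0.2756
sin(74°) = 0.9613
Real = 1.3979*0.2756 = 0.3853
Imag = 1.3979*0.9613 = 1.3438

0.3853 + 1.3438i


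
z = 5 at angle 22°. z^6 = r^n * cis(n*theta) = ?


r^6 = 5^6 = 15625
n*theta = 6*22° = 132° = 132° (mod 360)
a = 15625*cos(132°) = -10455.1657
b = 15625*sin(132°) = 11611.6379

15625 cis(132°) = -10455.1657 + 11611.6379i


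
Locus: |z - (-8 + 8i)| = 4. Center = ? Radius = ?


|z - z0| = r is a circle with center z0 and radius r.
Center = (-8, 8), radius = 4

Circle with center (-8, 8) and radius 4


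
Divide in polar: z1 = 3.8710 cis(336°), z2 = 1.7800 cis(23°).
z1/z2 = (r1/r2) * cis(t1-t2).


r = 3.8710 / 1.7800 = 2.1747
theta = 336° - 23° = 313° = 313° (mod 360)

2.1747 cis(313°)


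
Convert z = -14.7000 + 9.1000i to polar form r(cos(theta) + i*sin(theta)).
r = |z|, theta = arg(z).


r = sqrt(216.09+82.81) = sqrt(298.9) = 17.2887
theta = atan2(9.1, -14.7) = 148.2405 degrees

r = 17.2887, theta = 148.2405 degrees


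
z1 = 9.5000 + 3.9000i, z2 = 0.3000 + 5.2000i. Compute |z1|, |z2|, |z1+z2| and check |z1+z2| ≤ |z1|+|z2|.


|z1| = sqrt(9.5^2 + 3.9^2) = sqrt(105.46) = 10.2694
|z2| = sqrt(0.3^2 + 5.2^2) = sqrt(27.13) = 5.2086
z1+z2 = 9.8000 + 9.1000i
|z1+z2| = sqrt(178.85) = 13.3735
|z1|+|z2| = 10.2694 + 5.2086 = 15.4780

|z1+z2| = 13.3735 ≤ |z1|+|z2| = 15.4780 (verified)


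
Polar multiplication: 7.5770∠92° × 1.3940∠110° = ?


r = 7.5770 * 1.3940 = 10.5623
theta = 92° + 110° = 202° = 202° (mod 360)

10.5623 cis(202°)


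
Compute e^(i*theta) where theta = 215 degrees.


cos(215°) = -0.8192
sin(215°) = -0.5736

e^(i*215°) = -0.8192 - 0.5736i


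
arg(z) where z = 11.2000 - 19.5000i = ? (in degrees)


Re = 11.2, Im = -19.5
arg = atan2(-19.5, 11.2) = -60.1287 degrees

arg(z) = -60.1287 degrees


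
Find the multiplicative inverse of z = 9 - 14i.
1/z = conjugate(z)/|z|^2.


|z|^2 = 81+196 = 277
1/z = (9 + 14i)/277

1/z = 0.0325 + 0.0505i


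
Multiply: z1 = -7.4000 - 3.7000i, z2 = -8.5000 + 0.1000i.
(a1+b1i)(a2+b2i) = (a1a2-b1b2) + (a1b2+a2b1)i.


Real = -7.4*(-8.5) - (-3.7)*0.1 = 62.9 - (-0.37) = 63.27
Imag = -7.4*0.1 - (8.5)*(-3.7) = -0.74 + 31.45 = 30.71

63.2700 + 30.7100i


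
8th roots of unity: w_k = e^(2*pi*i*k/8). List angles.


The 8th roots of unity are cis(360k/8°) for k=0..7
Angle step = 360/8 = 45°
Primitive root: cis(45°)
Primitive root = 0.7071 + 0.7071i

8 roots at angles: 0°, 45°, 90°, 135°, 180°, 225°, 270°, 315°


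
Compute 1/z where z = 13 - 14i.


|z|^2 = 169+196 = 365
1/z = (13 + 14i)/365

1/z = 0.0356 + 0.0384i


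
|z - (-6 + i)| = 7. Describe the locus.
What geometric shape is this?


|z - z0| = r is a circle with center z0 and radius r.
Center = (-6, 1), radius = 7

Circle with center (-6, 1) and radius 7


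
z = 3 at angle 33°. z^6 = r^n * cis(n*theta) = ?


r^6 = 3^6 = 729
n*theta = 6*33° = 198° = 198° (mod 360)
a = 729*cos(198°) = -693.3202
b = 729*sin(198°) = -225.2734

729 cis(198°) = -693.3202 - 225.2734i


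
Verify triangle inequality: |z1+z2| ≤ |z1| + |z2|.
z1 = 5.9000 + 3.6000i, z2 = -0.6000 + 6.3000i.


|z1| = sqrt(5.9^2 + 3.6^2) = sqrt(47.77) = 6.9116
|z2| = sqrt((-0.6)^2 + 6.3^2) = sqrt(40.05) = 6.3285
z1+z2 = 5.3000 + 9.9000i
|z1+z2| = sqrt(126.1) = 11.2294
|z1|+|z2| = 6.9116 + 6.3285 = 13.2401

|z1+z2| = 11.2294 ≤ |z1|+|z2| = 13.2401 (verified)


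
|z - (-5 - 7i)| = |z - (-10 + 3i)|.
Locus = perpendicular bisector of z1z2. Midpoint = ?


Equal distances means the locus is the perpendicular bisector of z1 and z2.
Midpoint = ((-5+(-10))/2, (-7+3)/2) = (-7.5000, -2.0000)

Perpendicular bisector through (-7.5000, -2.0000)


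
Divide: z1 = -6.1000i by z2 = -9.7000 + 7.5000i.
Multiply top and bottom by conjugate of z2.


Conjugate of z2 = -9.7000 - 7.5000i
Numerator: (-6.1000i)(-9.7000 - 7.5000i) = -45.7500 + 59.1700i
Denominator: (-9.7)^2 + 7.5^2 = 150.34
Result = (-45.7500 + 59.1700i)/150.34

-0.3043 + 0.3936i


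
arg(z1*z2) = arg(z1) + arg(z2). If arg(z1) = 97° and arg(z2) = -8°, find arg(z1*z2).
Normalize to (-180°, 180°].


arg(z1*z2) = 97° - 8° = 89°
Normalized to (-180°, 180°]: 89°

89°


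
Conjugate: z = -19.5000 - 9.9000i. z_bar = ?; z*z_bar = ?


z_bar = -19.5000 + 9.9000i
z*z_bar = (-19.5)^2 + (-9.9)^2 = 380.25 + 98.01 = 478.26

z_bar = -19.5000 + 9.9000i, z*z_bar = 478.26


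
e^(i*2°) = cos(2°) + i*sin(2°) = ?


cos(2°) = 0.9994
sin(2°) = 0.0349

e^(i*2°) = 0.9994 + 0.0349i


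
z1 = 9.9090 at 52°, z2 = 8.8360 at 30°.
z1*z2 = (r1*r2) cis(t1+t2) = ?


r = 9.9090 * 8.8360 = 87.5559
theta = 52° + 30° = 82° = 82° (mod 360)

87.5559 cis(82°)


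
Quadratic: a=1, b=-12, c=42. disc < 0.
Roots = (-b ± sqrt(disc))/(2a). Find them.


disc = (-12)^2 - 4*1*42 = 144 - 168 = -24
sqrt(|disc|) = sqrt(24) = 4.8990
Real part = 12/(2*1) = 6.0000
Imag part = 4.8990/(2*1) = 2.4495

6.0000 ± 2.4495i


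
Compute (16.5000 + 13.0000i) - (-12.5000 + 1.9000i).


Real: 16.5 + 12.5 = 29
Imag: 13 - 1.9 = 11.1

29.0000 + 11.1000i


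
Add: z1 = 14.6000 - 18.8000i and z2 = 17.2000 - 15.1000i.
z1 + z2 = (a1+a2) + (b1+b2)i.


Real: 14.6 + 17.2 = 31.8
Imag: -18.8 - 15.1 = -33.9

31.8000 - 33.9000i


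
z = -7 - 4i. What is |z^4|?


|z| = sqrt(49+16) = sqrt(65) = 8.0623
|z^4| = |z|^4 = (sqrt(65))^4 = 65^2 = 4225

|z^4| = 4225


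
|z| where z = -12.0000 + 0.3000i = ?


|z| = sqrt((-12)^2 + 0.3^2) = sqrt(144 + 0.09) = sqrt(144.09) = 12.0037

|z| = 12.0037


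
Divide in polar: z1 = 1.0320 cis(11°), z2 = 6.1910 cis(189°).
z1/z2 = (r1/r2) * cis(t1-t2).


r = 1.0320 / 6.1910 = 0.1667
theta = 11° - 189° = -178° = 182° (mod 360)

0.1667 cis(182°)


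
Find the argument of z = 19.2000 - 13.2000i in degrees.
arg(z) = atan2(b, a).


Re = 19.2, Im = -13.2
arg = atan2(-13.2, 19.2) = -34.5085 degrees

arg(z) = -34.5085 degrees


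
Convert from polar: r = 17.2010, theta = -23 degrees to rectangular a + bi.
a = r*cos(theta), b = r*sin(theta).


a = 17.2010*cos(-23°) = 17.2010*0.920505 = 15.8336
b = 17.2010*sin(-23°) = 17.2010*(-0.390731) = -6.7210

15.8336 - 6.7210i


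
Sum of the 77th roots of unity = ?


The sum of all 77th roots of unity is 0.
Geometric series: (1 - w^77)/(1 - w) = (1-1)/(1-w) = 0 since w^77 = 1, w ≠ 1.
Alternatively: coefficient of z^76 in z^77 - 1 is 0.

0


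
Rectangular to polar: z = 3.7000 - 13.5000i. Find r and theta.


r = sqrt(13.69+182.25) = sqrt(195.94) = 13.9979
theta = atan2(-13.5, 3.7) = -74.6731 degrees

r = 13.9979, theta = -74.6731 degrees


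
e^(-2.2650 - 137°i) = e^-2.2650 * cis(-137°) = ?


e^-2.2650 = 0.1038
cos(-137°) = -0.7314
sin(-137°) = -0.682
Real = 0.1038*(-0.7314) = -0.0759
Imag = 0.1038*(-0.682) = -0.0708

-0.0759 - 0.0708i


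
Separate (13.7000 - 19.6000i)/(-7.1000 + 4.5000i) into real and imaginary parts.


Multiply by conjugate: (13.7000 - 19.6000i)(-7.1000 - 4.5000i) / ((-7.1)^2 + 4.5^2)
Numerator real = 13.7*(-7.1) - (19.6)*4.5 = -185.47
Numerator imag = -19.6*(-7.1) - 13.7*4.5 = 77.51
Denominator = 70.66
Re(z) = -185.47/70.66 = -2.6248
Im(z) = 77.51/70.66 = 1.0969

Re(z) = -2.6248, Im(z) = 1.0969


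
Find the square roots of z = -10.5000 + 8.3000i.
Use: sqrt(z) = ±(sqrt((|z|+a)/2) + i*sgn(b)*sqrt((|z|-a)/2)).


|z| = sqrt(110.25+68.89) = 13.3843
sqrt((|z|+a)/2) = sqrt((13.3843+(-10.5))/2) = sqrt(1.4422) = 1.2009
sqrt((|z|-a)/2) = sqrt((13.3843-(-10.5))/2) = sqrt(11.9422) = 3.4557

±(1.2009 + 3.4557i) i.e. 1.2009 + 3.4557i and -1.2009 - 3.4557i


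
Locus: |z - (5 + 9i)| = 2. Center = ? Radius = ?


|z - z0| = r is a circle with center z0 and radius r.
Center = (5, 9), radius = 2

Circle with center (5, 9) and radius 2


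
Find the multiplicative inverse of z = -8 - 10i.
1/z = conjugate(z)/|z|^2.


|z|^2 = 64+100 = 164
1/z = (-8 + 10i)/164

1/z = -0.0488 + 0.0610i


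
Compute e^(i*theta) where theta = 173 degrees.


cos(173°) = -0.9925
sin(173°) = 0.1219

e^(i*173°) = -0.9925 + 0.1219i


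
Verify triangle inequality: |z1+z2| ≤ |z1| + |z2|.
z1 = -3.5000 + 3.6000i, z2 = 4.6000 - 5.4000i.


|z1| = sqrt((-3.5)^2 + 3.6^2) = sqrt(25.21) = 5.0210
|z2| = sqrt(4.6^2 + (-5.4)^2) = sqrt(50.32) = 7.0937
z1+z2 = 1.1000 - 1.8000i
|z1+z2| = sqrt(4.45) = 2.1095
|z1|+|z2| = 5.0210 + 7.0937 = 12.1147

|z1+z2| = 2.1095 ≤ |z1|+|z2| = 12.1147 (verified)


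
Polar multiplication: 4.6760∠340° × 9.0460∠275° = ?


r = 4.6760 * 9.0460 = 42.2991
theta = 340° + 275° = 615° = 255° (mod 360)

42.2991 cis(255°)


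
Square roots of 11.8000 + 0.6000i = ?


|z| = sqrt(139.24+0.36) = 11.8152
sqrt((|z|+a)/2) = sqrt((11.8152+11.8)/2) = sqrt(11.8076) = 3.4362
sqrt((|z|-a)/2) = sqrt((11.8152-11.8)/2) = sqrt(0.0076) = 0.0873

±(3.4362 + 0.0873i) i.e. 3.4362 + 0.0873i and -3.4362 - 0.0873i


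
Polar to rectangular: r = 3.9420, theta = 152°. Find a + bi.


a = 3.9420*cos(152°) = 3.9420*(-0.88295) = -3.4806
b = 3.9420*sin(152°) = 3.9420*0.46947 = 1.8507

-3.4806 + 1.8507i


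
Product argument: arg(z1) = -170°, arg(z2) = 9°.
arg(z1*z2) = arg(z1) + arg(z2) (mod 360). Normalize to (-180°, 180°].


arg(z1*z2) = -170° + 9° = -161°
Normalized to (-180°, 180°]: -161°

-161°


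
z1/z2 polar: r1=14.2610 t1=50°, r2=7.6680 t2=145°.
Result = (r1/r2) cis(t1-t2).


r = 14.2610 / 7.6680 = 1.8598
theta = 50° - 145° = -95° = 265° (mod 360)

1.8598 cis(265°)


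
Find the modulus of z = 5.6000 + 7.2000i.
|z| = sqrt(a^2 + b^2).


|z| = sqrt(5.6^2 + 7.2^2) = sqrt(31.36 + 51.84) = sqrt(83.2) = 9.1214

|z| = 9.1214


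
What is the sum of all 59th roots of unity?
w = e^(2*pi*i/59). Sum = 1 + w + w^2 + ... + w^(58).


The sum of all 59th roots of unity is 0.
Geometric series: (1 - w^59)/(1 - w) = (1-1)/(1-w) = 0 since w^59 = 1, w ≠ 1.
Alternatively: coefficient of z^58 in z^59 - 1 is 0.

0


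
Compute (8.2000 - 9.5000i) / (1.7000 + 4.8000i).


Conjugate of z2 = 1.7000 - 4.8000i
Numerator: (8.2000 - 9.5000i)(1.7000 - 4.8000i) = -31.6600 - 55.5100i
Denominator: 1.7^2 + 4.8^2 = 25.93
Result = (-31.6600 - 55.5100i)/25.93

-1.2210 - 2.1408i


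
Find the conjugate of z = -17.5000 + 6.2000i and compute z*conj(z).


z_bar = -17.5000 - 6.2000i
z*z_bar = (-17.5)^2 + 6.2^2 = 306.25 + 38.44 = 344.69

z_bar = -17.5000 - 6.2000i, z*z_bar = 344.69


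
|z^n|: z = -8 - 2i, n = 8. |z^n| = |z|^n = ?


|z| = sqrt(64+4) = sqrt(68) = 8.2462
|z^8| = |z|^8 = (sqrt(68))^8 = 68^4 = 21381376

|z^8| = 21381376


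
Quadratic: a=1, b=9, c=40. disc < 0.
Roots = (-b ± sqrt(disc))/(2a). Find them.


disc = 9^2 - 4*1*40 = 81 - 160 = -79
sqrt(|disc|) = sqrt(79) = 8.8882
Real part = -9/(2*1) = -4.5000
Imag part = 8.8882/(2*1) = 4.4441

-4.5000 ± 4.4441i


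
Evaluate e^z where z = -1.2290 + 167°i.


e^-1.2290 = 0.2926
cos(167°) = -0.9744
sin(167°) = 0.225
Real = 0.2926*(-0.9744) = -0.2851
Imag = 0.2926*0.225 = 0.0658

-0.2851 + 0.0658i


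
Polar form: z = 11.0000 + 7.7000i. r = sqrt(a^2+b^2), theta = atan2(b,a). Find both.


r = sqrt(121+59.29) = sqrt(180.29) = 13.4272
theta = atan2(7.7, 11) = 34.9920 degrees

r = 13.4272, theta = 34.9920 degrees


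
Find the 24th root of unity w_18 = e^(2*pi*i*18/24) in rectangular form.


Angle = 360*18/24 = 270°
a = cos(270°) = 0
b = sin(270°) = -1.0000

0 - 1.0000i


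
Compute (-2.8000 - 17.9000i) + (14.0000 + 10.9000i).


Real: -2.8 + 14 = 11.2
Imag: -17.9 + 10.9 = -7

11.2000 - 7.0000i


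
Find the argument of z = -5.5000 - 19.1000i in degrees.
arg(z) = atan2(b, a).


Re = -5.5, Im = -19.1
arg = atan2(-19.1, -5.5) = -106.0642 degrees

arg(z) = -106.0642 degrees


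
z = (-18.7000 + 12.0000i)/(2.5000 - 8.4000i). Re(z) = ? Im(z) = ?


Multiply by conjugate: (-18.7000 + 12.0000i)(2.5000 + 8.4000i) / (2.5^2 + (-8.4)^2)
Numerator real = -18.7*2.5 + 12*(-8.4) = -147.55
Numerator imag = 12*2.5 - (-18.7)*(-8.4) = -127.08
Denominator = 76.81
Re(z) = -147.55/76.81 = -1.9210
Im(z) = -127.08/76.81 = -1.6545

Re(z) = -1.9210, Im(z) = -1.6545


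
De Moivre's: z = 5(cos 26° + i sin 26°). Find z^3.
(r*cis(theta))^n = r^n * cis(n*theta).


r^3 = 5^3 = 125
n*theta = 3*26° = 78° = 78° (mod 360)
a = 125*cos(78°) = 25.9890
b = 125*sin(78°) = 122.2685

125 cis(78°) = 25.9890 + 122.2685i


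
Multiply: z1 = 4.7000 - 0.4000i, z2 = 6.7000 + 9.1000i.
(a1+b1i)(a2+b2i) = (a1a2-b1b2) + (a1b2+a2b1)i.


Real = 4.7*6.7 - (-0.4)*9.1 = 31.49 - (-3.64) = 35.13
Imag = 4.7*9.1 + 6.7*(-0.4) = 42.77 - (2.68) = 40.09

35.1300 + 40.0900i


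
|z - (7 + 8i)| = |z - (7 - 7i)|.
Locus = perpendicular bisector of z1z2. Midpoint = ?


Equal distances means the locus is the perpendicular bisector of z1 and z2.
Midpoint = ((7+7)/2, (8+(-7))/2) = (7.0000, 0.5000)

Perpendicular bisector through (7.0000, 0.5000)


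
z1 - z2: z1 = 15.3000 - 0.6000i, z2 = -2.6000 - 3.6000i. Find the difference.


Real: 15.3 + 2.6 = 17.9
Imag: -0.6 + 3.6 = 3

17.9000 + 3.0000i


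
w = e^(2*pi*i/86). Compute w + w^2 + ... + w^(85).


With w = e^(2*pi*i/86), all 86 of the 86th roots of unity w^0 = 1, w, ..., w^(85) sum to 0: 1 + w + ... + w^(85) = (1 - w^86)/(1 - w) = 0 since w^86 = 1, w ≠ 1.
Removing the root 1: w + w^2 + ... + w^(85) = 0 - 1 = -1

Sum = -1


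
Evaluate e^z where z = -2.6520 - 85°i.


e^-2.6520 = 0.0705
cos(-85°) = 0.0872
sin(-85°) = -0.9962
Real = 0.0705*0.0872 = 0.0061
Imag = 0.0705*(-0.9962) = -0.0702

0.0061 - 0.0702i


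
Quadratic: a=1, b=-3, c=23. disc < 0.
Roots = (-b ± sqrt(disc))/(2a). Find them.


disc = (-3)^2 - 4*1*23 = 9 - 92 = -83
sqrt(|disc|) = sqrt(83) = 9.1104
Real part = 3/(2*1) = 1.5000
Imag part = 9.1104/(2*1) = 4.5552

1.5000 ± 4.5552i


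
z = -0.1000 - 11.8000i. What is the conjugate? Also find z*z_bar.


z_bar = -0.1000 + 11.8000i
z*z_bar = (-0.1)^2 + (-11.8)^2 = 0.01 + 139.24 = 139.25

z_bar = -0.1000 + 11.8000i, z*z_bar = 139.25


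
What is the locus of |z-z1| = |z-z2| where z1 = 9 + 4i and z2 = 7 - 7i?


Equal distances means the locus is the perpendicular bisector of z1 and z2.
Midpoint = ((9+7)/2, (4+(-7))/2) = (8.0000, -1.5000)

Perpendicular bisector through (8.0000, -1.5000)


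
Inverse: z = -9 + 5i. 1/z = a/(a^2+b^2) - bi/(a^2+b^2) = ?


|z|^2 = 81+25 = 106
1/z = (-9 - 5i)/106

1/z = -0.0849 - 0.0472i
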